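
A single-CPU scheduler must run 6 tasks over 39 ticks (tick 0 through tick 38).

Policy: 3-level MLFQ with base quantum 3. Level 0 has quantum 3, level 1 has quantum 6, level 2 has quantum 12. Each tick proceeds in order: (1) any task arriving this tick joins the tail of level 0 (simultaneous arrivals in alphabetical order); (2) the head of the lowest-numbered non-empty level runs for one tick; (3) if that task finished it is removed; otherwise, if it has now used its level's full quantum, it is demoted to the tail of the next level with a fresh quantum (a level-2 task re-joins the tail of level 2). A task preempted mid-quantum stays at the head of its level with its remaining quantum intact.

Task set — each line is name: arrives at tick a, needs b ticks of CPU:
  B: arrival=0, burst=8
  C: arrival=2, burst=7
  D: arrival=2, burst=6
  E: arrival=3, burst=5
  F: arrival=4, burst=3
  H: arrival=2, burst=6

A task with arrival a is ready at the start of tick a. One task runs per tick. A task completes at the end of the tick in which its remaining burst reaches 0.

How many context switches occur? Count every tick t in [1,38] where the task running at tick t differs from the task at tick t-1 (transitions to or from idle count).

context switches = 11

t=0: L0/L1/L2 = B/-/- → run B
t=1: L0/L1/L2 = B/-/- → run B
t=2: L0/L1/L2 = BCDH/-/- → run B
t=3: L0/L1/L2 = CDHE/B/- → run C
t=4: L0/L1/L2 = CDHEF/B/- → run C
t=5: L0/L1/L2 = CDHEF/B/- → run C
t=6: L0/L1/L2 = DHEF/BC/- → run D
t=7: L0/L1/L2 = DHEF/BC/- → run D
t=8: L0/L1/L2 = DHEF/BC/- → run D
t=9: L0/L1/L2 = HEF/BCD/- → run H
t=10: L0/L1/L2 = HEF/BCD/- → run H
t=11: L0/L1/L2 = HEF/BCD/- → run H
t=12: L0/L1/L2 = EF/BCDH/- → run E
t=13: L0/L1/L2 = EF/BCDH/- → run E
t=14: L0/L1/L2 = EF/BCDH/- → run E
t=15: L0/L1/L2 = F/BCDHE/- → run F
t=16: L0/L1/L2 = F/BCDHE/- → run F
t=17: L0/L1/L2 = F/BCDHE/- → run F
t=18: L0/L1/L2 = -/BCDHE/- → run B
t=19: L0/L1/L2 = -/BCDHE/- → run B
t=20: L0/L1/L2 = -/BCDHE/- → run B
t=21: L0/L1/L2 = -/BCDHE/- → run B
t=22: L0/L1/L2 = -/BCDHE/- → run B
t=23: L0/L1/L2 = -/CDHE/- → run C
t=24: L0/L1/L2 = -/CDHE/- → run C
t=25: L0/L1/L2 = -/CDHE/- → run C
t=26: L0/L1/L2 = -/CDHE/- → run C
t=27: L0/L1/L2 = -/DHE/- → run D
t=28: L0/L1/L2 = -/DHE/- → run D
t=29: L0/L1/L2 = -/DHE/- → run D
t=30: L0/L1/L2 = -/HE/- → run H
t=31: L0/L1/L2 = -/HE/- → run H
t=32: L0/L1/L2 = -/HE/- → run H
t=33: L0/L1/L2 = -/E/- → run E
t=34: L0/L1/L2 = -/E/- → run E
t=35: (idle)
t=36: (idle)
t=37: (idle)
t=38: (idle)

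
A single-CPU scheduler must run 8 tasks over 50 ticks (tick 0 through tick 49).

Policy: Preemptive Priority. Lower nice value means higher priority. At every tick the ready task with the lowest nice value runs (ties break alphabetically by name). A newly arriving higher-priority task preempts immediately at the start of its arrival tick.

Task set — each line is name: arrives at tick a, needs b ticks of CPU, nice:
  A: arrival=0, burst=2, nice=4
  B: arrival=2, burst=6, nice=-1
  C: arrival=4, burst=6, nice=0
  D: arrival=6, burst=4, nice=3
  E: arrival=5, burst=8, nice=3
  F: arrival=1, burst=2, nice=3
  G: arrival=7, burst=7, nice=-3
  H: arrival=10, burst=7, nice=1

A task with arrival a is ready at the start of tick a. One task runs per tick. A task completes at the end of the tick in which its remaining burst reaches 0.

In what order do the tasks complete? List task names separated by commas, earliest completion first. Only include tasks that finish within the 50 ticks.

t=0: ready={A} → run A
t=1: ready={A,F} → run F
t=2: ready={A,B,F} → run B
t=3: ready={A,B,F} → run B
t=4: ready={A,B,C,F} → run B
t=5: ready={A,B,C,E,F} → run B
t=6: ready={A,B,C,D,E,F} → run B
t=7: ready={A,B,C,D,E,F,G} → run G
t=8: ready={A,B,C,D,E,F,G} → run G
t=9: ready={A,B,C,D,E,F,G} → run G
t=10: ready={A,B,C,D,E,F,G,H} → run G
t=11: ready={A,B,C,D,E,F,G,H} → run G
t=12: ready={A,B,C,D,E,F,G,H} → run G
t=13: ready={A,B,C,D,E,F,G,H} → run G
t=14: ready={A,B,C,D,E,F,H} → run B
t=15: ready={A,C,D,E,F,H} → run C
t=16: ready={A,C,D,E,F,H} → run C
t=17: ready={A,C,D,E,F,H} → run C
t=18: ready={A,C,D,E,F,H} → run C
t=19: ready={A,C,D,E,F,H} → run C
t=20: ready={A,C,D,E,F,H} → run C
t=21: ready={A,D,E,F,H} → run H
t=22: ready={A,D,E,F,H} → run H
t=23: ready={A,D,E,F,H} → run H
t=24: ready={A,D,E,F,H} → run H
t=25: ready={A,D,E,F,H} → run H
t=26: ready={A,D,E,F,H} → run H
t=27: ready={A,D,E,F,H} → run H
t=28: ready={A,D,E,F} → run D
t=29: ready={A,D,E,F} → run D
t=30: ready={A,D,E,F} → run D
t=31: ready={A,D,E,F} → run D
t=32: ready={A,E,F} → run E
t=33: ready={A,E,F} → run E
t=34: ready={A,E,F} → run E
t=35: ready={A,E,F} → run E
t=36: ready={A,E,F} → run E
t=37: ready={A,E,F} → run E
t=38: ready={A,E,F} → run E
t=39: ready={A,E,F} → run E
t=40: ready={A,F} → run F
t=41: ready={A} → run A
t=42: (idle)
t=43: (idle)
t=44: (idle)
t=45: (idle)
t=46: (idle)
t=47: (idle)
t=48: (idle)
t=49: (idle)

completion order = G, B, C, H, D, E, F, A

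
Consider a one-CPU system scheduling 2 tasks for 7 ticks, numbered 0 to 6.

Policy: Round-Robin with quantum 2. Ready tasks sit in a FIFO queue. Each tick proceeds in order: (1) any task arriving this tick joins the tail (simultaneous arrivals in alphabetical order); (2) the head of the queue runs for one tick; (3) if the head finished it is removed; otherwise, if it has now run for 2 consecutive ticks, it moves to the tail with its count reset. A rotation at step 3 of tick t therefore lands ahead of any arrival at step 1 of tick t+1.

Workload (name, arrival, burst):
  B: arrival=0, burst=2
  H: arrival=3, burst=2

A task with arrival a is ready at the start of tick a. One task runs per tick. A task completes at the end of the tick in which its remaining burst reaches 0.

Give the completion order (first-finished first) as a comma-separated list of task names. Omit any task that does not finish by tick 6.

completion order = B, H

t=0: queue=[B] q_used=0 → run B
t=1: queue=[B] q_used=1 → run B
t=2: (idle)
t=3: queue=[H] q_used=0 → run H
t=4: queue=[H] q_used=1 → run H
t=5: (idle)
t=6: (idle)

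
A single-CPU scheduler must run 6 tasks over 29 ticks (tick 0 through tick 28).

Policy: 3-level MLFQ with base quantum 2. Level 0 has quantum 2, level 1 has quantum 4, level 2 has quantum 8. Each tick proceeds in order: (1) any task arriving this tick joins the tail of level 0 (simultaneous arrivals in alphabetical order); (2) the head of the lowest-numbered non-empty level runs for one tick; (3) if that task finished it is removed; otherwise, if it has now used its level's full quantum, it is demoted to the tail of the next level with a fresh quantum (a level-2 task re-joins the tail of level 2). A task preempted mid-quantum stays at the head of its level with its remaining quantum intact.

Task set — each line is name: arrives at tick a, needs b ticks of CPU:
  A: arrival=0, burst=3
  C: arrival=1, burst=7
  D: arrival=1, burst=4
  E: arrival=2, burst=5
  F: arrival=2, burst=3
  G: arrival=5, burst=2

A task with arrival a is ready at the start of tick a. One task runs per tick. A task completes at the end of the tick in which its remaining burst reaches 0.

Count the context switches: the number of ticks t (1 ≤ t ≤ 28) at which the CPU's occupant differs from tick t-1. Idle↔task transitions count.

t=0: L0/L1/L2 = A/-/- → run A
t=1: L0/L1/L2 = ACD/-/- → run A
t=2: L0/L1/L2 = CDEF/A/- → run C
t=3: L0/L1/L2 = CDEF/A/- → run C
t=4: L0/L1/L2 = DEF/AC/- → run D
t=5: L0/L1/L2 = DEFG/AC/- → run D
t=6: L0/L1/L2 = EFG/ACD/- → run E
t=7: L0/L1/L2 = EFG/ACD/- → run E
t=8: L0/L1/L2 = FG/ACDE/- → run F
t=9: L0/L1/L2 = FG/ACDE/- → run F
t=10: L0/L1/L2 = G/ACDEF/- → run G
t=11: L0/L1/L2 = G/ACDEF/- → run G
t=12: L0/L1/L2 = -/ACDEF/- → run A
t=13: L0/L1/L2 = -/CDEF/- → run C
t=14: L0/L1/L2 = -/CDEF/- → run C
t=15: L0/L1/L2 = -/CDEF/- → run C
t=16: L0/L1/L2 = -/CDEF/- → run C
t=17: L0/L1/L2 = -/DEF/C → run D
t=18: L0/L1/L2 = -/DEF/C → run D
t=19: L0/L1/L2 = -/EF/C → run E
t=20: L0/L1/L2 = -/EF/C → run E
t=21: L0/L1/L2 = -/EF/C → run E
t=22: L0/L1/L2 = -/F/C → run F
t=23: L0/L1/L2 = -/-/C → run C
t=24: (idle)
t=25: (idle)
t=26: (idle)
t=27: (idle)
t=28: (idle)

context switches = 12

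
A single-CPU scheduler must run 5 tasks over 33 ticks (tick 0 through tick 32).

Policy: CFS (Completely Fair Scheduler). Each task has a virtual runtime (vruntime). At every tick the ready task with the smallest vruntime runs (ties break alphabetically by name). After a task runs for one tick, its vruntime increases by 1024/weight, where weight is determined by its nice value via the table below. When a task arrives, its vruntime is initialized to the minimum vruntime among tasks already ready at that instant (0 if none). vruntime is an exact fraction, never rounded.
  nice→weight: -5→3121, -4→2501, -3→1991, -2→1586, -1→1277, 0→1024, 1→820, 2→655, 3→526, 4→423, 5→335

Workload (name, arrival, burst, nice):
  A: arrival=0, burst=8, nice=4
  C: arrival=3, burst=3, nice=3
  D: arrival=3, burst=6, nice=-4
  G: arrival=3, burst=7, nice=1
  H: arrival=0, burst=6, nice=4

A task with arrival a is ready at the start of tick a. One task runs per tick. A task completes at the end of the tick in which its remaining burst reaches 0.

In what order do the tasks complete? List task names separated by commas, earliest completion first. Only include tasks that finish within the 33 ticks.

t=0: vr[A=0 H=0] → run A
t=1: vr[A=1024/423 H=0] → run H
t=2: vr[A=1024/423 H=1024/423] → run A
t=3: vr[A=2048/423 C=1024/423 D=1024/423 G=1024/423 H=1024/423] → run C
t=4: vr[A=2048/423 C=485888/111249 D=1024/423 G=1024/423 H=1024/423] → run D
t=5: vr[A=2048/423 C=485888/111249 D=2994176/1057923 G=1024/423 H=1024/423] → run G
t=6: vr[A=2048/423 C=485888/111249 D=2994176/1057923 G=318208/86715 H=1024/423] → run H
t=7: vr[A=2048/423 C=485888/111249 D=2994176/1057923 G=318208/86715 H=2048/423] → run D
t=8: vr[A=2048/423 C=485888/111249 D=3427328/1057923 G=318208/86715 H=2048/423] → run D
t=9: vr[A=2048/423 C=485888/111249 D=3860480/1057923 G=318208/86715 H=2048/423] → run D
t=10: vr[A=2048/423 C=485888/111249 D=4293632/1057923 G=318208/86715 H=2048/423] → run G
t=11: vr[A=2048/423 C=485888/111249 D=4293632/1057923 G=426496/86715 H=2048/423] → run D
t=12: vr[A=2048/423 C=485888/111249 D=4726784/1057923 G=426496/86715 H=2048/423] → run C
t=13: vr[A=2048/423 C=702464/111249 D=4726784/1057923 G=426496/86715 H=2048/423] → run D
t=14: vr[A=2048/423 C=702464/111249 G=426496/86715 H=2048/423] → run A
t=15: vr[A=1024/141 C=702464/111249 G=426496/86715 H=2048/423] → run H
t=16: vr[A=1024/141 C=702464/111249 G=426496/86715 H=1024/141] → run G
t=17: vr[A=1024/141 C=702464/111249 G=534784/86715 H=1024/141] → run G
t=18: vr[A=1024/141 C=702464/111249 G=643072/86715 H=1024/141] → run C
t=19: vr[A=1024/141 G=643072/86715 H=1024/141] → run A
t=20: vr[A=4096/423 G=643072/86715 H=1024/141] → run H
t=21: vr[A=4096/423 G=643072/86715 H=4096/423] → run G
t=22: vr[A=4096/423 G=150272/17343 H=4096/423] → run G
t=23: vr[A=4096/423 G=859648/86715 H=4096/423] → run A
t=24: vr[A=5120/423 G=859648/86715 H=4096/423] → run H
t=25: vr[A=5120/423 G=859648/86715 H=5120/423] → run G
t=26: vr[A=5120/423 H=5120/423] → run A
t=27: vr[A=2048/141 H=5120/423] → run H
t=28: vr[A=2048/141] → run A
t=29: vr[A=7168/423] → run A
t=30: (idle)
t=31: (idle)
t=32: (idle)

completion order = D, C, G, H, A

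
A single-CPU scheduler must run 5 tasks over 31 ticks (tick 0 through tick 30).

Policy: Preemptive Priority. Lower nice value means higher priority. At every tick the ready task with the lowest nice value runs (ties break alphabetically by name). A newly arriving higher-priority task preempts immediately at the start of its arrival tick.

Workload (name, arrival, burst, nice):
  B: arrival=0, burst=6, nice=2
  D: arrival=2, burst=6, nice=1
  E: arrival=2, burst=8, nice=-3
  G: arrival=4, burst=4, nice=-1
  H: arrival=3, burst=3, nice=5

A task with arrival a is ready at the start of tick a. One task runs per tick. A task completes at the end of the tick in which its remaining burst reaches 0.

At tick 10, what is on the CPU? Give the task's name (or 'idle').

running at tick 10 = G

t=0: ready={B} → run B
t=1: ready={B} → run B
t=2: ready={B,D,E} → run E
t=3: ready={B,D,E,H} → run E
t=4: ready={B,D,E,G,H} → run E
t=5: ready={B,D,E,G,H} → run E
t=6: ready={B,D,E,G,H} → run E
t=7: ready={B,D,E,G,H} → run E
t=8: ready={B,D,E,G,H} → run E
t=9: ready={B,D,E,G,H} → run E
t=10: ready={B,D,G,H} → run G
t=11: ready={B,D,G,H} → run G
t=12: ready={B,D,G,H} → run G
t=13: ready={B,D,G,H} → run G
t=14: ready={B,D,H} → run D
t=15: ready={B,D,H} → run D
t=16: ready={B,D,H} → run D
t=17: ready={B,D,H} → run D
t=18: ready={B,D,H} → run D
t=19: ready={B,D,H} → run D
t=20: ready={B,H} → run B
t=21: ready={B,H} → run B
t=22: ready={B,H} → run B
t=23: ready={B,H} → run B
t=24: ready={H} → run H
t=25: ready={H} → run H
t=26: ready={H} → run H
t=27: (idle)
t=28: (idle)
t=29: (idle)
t=30: (idle)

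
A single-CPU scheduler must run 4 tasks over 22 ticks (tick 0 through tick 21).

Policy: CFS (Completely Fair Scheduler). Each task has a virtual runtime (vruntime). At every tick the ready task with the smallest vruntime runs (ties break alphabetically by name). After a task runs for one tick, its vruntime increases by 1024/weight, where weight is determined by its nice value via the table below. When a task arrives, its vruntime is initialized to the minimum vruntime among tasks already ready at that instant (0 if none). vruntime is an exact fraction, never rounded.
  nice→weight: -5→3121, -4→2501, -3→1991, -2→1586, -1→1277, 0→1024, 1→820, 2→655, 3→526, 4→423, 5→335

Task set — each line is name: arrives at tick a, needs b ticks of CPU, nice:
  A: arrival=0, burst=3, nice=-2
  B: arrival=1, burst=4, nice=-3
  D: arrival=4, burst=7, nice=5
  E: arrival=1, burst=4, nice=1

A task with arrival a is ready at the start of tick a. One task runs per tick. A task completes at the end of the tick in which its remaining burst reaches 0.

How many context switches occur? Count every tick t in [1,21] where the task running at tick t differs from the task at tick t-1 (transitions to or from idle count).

context switches = 13

t=0: vr[A=0] → run A
t=1: vr[A=512/793 B=512/793 E=512/793] → run A
t=2: vr[A=1024/793 B=512/793 E=512/793] → run B
t=3: vr[A=1024/793 B=1831424/1578863 E=512/793] → run E
t=4: vr[A=1024/793 B=1831424/1578863 D=1831424/1578863 E=307968/162565] → run B
t=5: vr[A=1024/793 B=2643456/1578863 D=1831424/1578863 E=307968/162565] → run D
t=6: vr[A=1024/793 B=2643456/1578863 D=2230282752/528919105 E=307968/162565] → run A
t=7: vr[B=2643456/1578863 D=2230282752/528919105 E=307968/162565] → run B
t=8: vr[B=3455488/1578863 D=2230282752/528919105 E=307968/162565] → run E
t=9: vr[B=3455488/1578863 D=2230282752/528919105 E=510976/162565] → run B
t=10: vr[D=2230282752/528919105 E=510976/162565] → run E
t=11: vr[D=2230282752/528919105 E=713984/162565] → run D
t=12: vr[D=3847038464/528919105 E=713984/162565] → run E
t=13: vr[D=3847038464/528919105] → run D
t=14: vr[D=5463794176/528919105] → run D
t=15: vr[D=7080549888/528919105] → run D
t=16: vr[D=1739461120/105783821] → run D
t=17: vr[D=10314061312/528919105] → run D
t=18: (idle)
t=19: (idle)
t=20: (idle)
t=21: (idle)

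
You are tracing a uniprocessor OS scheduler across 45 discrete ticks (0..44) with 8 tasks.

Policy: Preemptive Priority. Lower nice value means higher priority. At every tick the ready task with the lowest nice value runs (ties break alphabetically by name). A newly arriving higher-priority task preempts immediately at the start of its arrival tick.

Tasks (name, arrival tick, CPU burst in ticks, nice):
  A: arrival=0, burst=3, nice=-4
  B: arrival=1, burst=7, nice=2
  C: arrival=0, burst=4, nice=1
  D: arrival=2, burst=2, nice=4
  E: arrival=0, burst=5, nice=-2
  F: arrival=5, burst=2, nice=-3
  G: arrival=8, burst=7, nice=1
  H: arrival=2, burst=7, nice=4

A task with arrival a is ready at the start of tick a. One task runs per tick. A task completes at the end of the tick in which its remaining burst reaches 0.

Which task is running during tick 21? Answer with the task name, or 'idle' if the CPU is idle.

t=0: ready={A,C,E} → run A
t=1: ready={A,B,C,E} → run A
t=2: ready={A,B,C,D,E,H} → run A
t=3: ready={B,C,D,E,H} → run E
t=4: ready={B,C,D,E,H} → run E
t=5: ready={B,C,D,E,F,H} → run F
t=6: ready={B,C,D,E,F,H} → run F
t=7: ready={B,C,D,E,H} → run E
t=8: ready={B,C,D,E,G,H} → run E
t=9: ready={B,C,D,E,G,H} → run E
t=10: ready={B,C,D,G,H} → run C
t=11: ready={B,C,D,G,H} → run C
t=12: ready={B,C,D,G,H} → run C
t=13: ready={B,C,D,G,H} → run C
t=14: ready={B,D,G,H} → run G
t=15: ready={B,D,G,H} → run G
t=16: ready={B,D,G,H} → run G
t=17: ready={B,D,G,H} → run G
t=18: ready={B,D,G,H} → run G
t=19: ready={B,D,G,H} → run G
t=20: ready={B,D,G,H} → run G
t=21: ready={B,D,H} → run B
t=22: ready={B,D,H} → run B
t=23: ready={B,D,H} → run B
t=24: ready={B,D,H} → run B
t=25: ready={B,D,H} → run B
t=26: ready={B,D,H} → run B
t=27: ready={B,D,H} → run B
t=28: ready={D,H} → run D
t=29: ready={D,H} → run D
t=30: ready={H} → run H
t=31: ready={H} → run H
t=32: ready={H} → run H
t=33: ready={H} → run H
t=34: ready={H} → run H
t=35: ready={H} → run H
t=36: ready={H} → run H
t=37: (idle)
t=38: (idle)
t=39: (idle)
t=40: (idle)
t=41: (idle)
t=42: (idle)
t=43: (idle)
t=44: (idle)

running at tick 21 = B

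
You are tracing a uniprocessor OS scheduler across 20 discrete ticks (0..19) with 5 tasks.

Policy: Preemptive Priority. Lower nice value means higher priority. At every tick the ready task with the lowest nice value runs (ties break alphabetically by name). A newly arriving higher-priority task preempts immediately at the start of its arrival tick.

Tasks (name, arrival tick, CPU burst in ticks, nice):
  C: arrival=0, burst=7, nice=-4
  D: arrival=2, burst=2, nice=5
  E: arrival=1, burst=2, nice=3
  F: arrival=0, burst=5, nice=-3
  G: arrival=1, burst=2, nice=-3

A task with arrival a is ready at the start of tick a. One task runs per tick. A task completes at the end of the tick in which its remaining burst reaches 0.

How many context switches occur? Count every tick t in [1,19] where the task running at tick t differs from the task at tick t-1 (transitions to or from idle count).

t=0: ready={C,F} → run C
t=1: ready={C,E,F,G} → run C
t=2: ready={C,D,E,F,G} → run C
t=3: ready={C,D,E,F,G} → run C
t=4: ready={C,D,E,F,G} → run C
t=5: ready={C,D,E,F,G} → run C
t=6: ready={C,D,E,F,G} → run C
t=7: ready={D,E,F,G} → run F
t=8: ready={D,E,F,G} → run F
t=9: ready={D,E,F,G} → run F
t=10: ready={D,E,F,G} → run F
t=11: ready={D,E,F,G} → run F
t=12: ready={D,E,G} → run G
t=13: ready={D,E,G} → run G
t=14: ready={D,E} → run E
t=15: ready={D,E} → run E
t=16: ready={D} → run D
t=17: ready={D} → run D
t=18: (idle)
t=19: (idle)

context switches = 5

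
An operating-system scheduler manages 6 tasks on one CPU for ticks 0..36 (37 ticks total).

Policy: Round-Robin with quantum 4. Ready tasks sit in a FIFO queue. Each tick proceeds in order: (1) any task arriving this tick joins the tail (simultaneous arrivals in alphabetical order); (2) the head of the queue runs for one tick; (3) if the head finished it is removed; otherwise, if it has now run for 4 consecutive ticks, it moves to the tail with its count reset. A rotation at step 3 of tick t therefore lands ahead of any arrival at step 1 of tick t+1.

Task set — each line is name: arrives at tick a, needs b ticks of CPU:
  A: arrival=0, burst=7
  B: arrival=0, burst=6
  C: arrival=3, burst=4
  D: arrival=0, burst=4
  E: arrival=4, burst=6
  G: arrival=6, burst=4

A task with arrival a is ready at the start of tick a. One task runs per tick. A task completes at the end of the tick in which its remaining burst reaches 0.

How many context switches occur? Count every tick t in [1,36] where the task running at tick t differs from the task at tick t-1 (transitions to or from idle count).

context switches = 9

t=0: queue=[A,B,D] q_used=0 → run A
t=1: queue=[A,B,D] q_used=1 → run A
t=2: queue=[A,B,D] q_used=2 → run A
t=3: queue=[A,B,D,C] q_used=3 → run A
t=4: queue=[B,D,C,A,E] q_used=0 → run B
t=5: queue=[B,D,C,A,E] q_used=1 → run B
t=6: queue=[B,D,C,A,E,G] q_used=2 → run B
t=7: queue=[B,D,C,A,E,G] q_used=3 → run B
t=8: queue=[D,C,A,E,G,B] q_used=0 → run D
t=9: queue=[D,C,A,E,G,B] q_used=1 → run D
t=10: queue=[D,C,A,E,G,B] q_used=2 → run D
t=11: queue=[D,C,A,E,G,B] q_used=3 → run D
t=12: queue=[C,A,E,G,B] q_used=0 → run C
t=13: queue=[C,A,E,G,B] q_used=1 → run C
t=14: queue=[C,A,E,G,B] q_used=2 → run C
t=15: queue=[C,A,E,G,B] q_used=3 → run C
t=16: queue=[A,E,G,B] q_used=0 → run A
t=17: queue=[A,E,G,B] q_used=1 → run A
t=18: queue=[A,E,G,B] q_used=2 → run A
t=19: queue=[E,G,B] q_used=0 → run E
t=20: queue=[E,G,B] q_used=1 → run E
t=21: queue=[E,G,B] q_used=2 → run E
t=22: queue=[E,G,B] q_used=3 → run E
t=23: queue=[G,B,E] q_used=0 → run G
t=24: queue=[G,B,E] q_used=1 → run G
t=25: queue=[G,B,E] q_used=2 → run G
t=26: queue=[G,B,E] q_used=3 → run G
t=27: queue=[B,E] q_used=0 → run B
t=28: queue=[B,E] q_used=1 → run B
t=29: queue=[E] q_used=0 → run E
t=30: queue=[E] q_used=1 → run E
t=31: (idle)
t=32: (idle)
t=33: (idle)
t=34: (idle)
t=35: (idle)
t=36: (idle)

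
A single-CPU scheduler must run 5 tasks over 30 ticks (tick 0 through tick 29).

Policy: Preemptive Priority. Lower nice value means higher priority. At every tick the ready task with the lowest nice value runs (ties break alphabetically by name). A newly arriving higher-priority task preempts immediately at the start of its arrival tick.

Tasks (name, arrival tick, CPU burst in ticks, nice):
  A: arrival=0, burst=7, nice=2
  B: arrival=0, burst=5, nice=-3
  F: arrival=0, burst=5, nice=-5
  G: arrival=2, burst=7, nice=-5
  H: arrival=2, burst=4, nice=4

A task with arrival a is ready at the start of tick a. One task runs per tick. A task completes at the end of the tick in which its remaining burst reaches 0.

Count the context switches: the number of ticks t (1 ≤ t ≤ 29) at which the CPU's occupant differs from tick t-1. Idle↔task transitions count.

t=0: ready={A,B,F} → run F
t=1: ready={A,B,F} → run F
t=2: ready={A,B,F,G,H} → run F
t=3: ready={A,B,F,G,H} → run F
t=4: ready={A,B,F,G,H} → run F
t=5: ready={A,B,G,H} → run G
t=6: ready={A,B,G,H} → run G
t=7: ready={A,B,G,H} → run G
t=8: ready={A,B,G,H} → run G
t=9: ready={A,B,G,H} → run G
t=10: ready={A,B,G,H} → run G
t=11: ready={A,B,G,H} → run G
t=12: ready={A,B,H} → run B
t=13: ready={A,B,H} → run B
t=14: ready={A,B,H} → run B
t=15: ready={A,B,H} → run B
t=16: ready={A,B,H} → run B
t=17: ready={A,H} → run A
t=18: ready={A,H} → run A
t=19: ready={A,H} → run A
t=20: ready={A,H} → run A
t=21: ready={A,H} → run A
t=22: ready={A,H} → run A
t=23: ready={A,H} → run A
t=24: ready={H} → run H
t=25: ready={H} → run H
t=26: ready={H} → run H
t=27: ready={H} → run H
t=28: (idle)
t=29: (idle)

context switches = 5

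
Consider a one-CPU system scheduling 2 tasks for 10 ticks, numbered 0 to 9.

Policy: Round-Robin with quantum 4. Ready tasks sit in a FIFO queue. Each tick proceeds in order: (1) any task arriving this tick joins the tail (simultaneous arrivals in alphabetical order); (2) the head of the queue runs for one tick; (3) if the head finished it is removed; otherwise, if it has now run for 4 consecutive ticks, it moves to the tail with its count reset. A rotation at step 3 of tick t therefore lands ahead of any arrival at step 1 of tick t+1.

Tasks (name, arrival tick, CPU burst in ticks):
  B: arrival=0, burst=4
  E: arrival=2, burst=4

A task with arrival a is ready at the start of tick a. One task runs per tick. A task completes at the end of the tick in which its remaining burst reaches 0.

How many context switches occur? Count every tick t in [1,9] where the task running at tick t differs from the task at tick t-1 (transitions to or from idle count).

context switches = 2

t=0: queue=[B] q_used=0 → run B
t=1: queue=[B] q_used=1 → run B
t=2: queue=[B,E] q_used=2 → run B
t=3: queue=[B,E] q_used=3 → run B
t=4: queue=[E] q_used=0 → run E
t=5: queue=[E] q_used=1 → run E
t=6: queue=[E] q_used=2 → run E
t=7: queue=[E] q_used=3 → run E
t=8: (idle)
t=9: (idle)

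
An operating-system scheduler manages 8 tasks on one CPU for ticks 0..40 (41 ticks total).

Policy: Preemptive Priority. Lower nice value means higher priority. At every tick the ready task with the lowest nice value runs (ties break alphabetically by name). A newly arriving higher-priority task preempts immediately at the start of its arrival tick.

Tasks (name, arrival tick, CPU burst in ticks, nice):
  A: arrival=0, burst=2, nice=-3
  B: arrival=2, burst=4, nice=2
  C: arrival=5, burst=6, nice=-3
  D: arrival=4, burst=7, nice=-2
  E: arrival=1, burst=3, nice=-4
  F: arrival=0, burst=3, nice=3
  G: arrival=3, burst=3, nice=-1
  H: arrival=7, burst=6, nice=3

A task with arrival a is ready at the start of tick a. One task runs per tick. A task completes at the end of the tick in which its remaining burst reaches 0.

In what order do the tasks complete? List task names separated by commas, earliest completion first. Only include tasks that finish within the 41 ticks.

completion order = E, A, C, D, G, B, F, H

t=0: ready={A,F} → run A
t=1: ready={A,E,F} → run E
t=2: ready={A,B,E,F} → run E
t=3: ready={A,B,E,F,G} → run E
t=4: ready={A,B,D,F,G} → run A
t=5: ready={B,C,D,F,G} → run C
t=6: ready={B,C,D,F,G} → run C
t=7: ready={B,C,D,F,G,H} → run C
t=8: ready={B,C,D,F,G,H} → run C
t=9: ready={B,C,D,F,G,H} → run C
t=10: ready={B,C,D,F,G,H} → run C
t=11: ready={B,D,F,G,H} → run D
t=12: ready={B,D,F,G,H} → run D
t=13: ready={B,D,F,G,H} → run D
t=14: ready={B,D,F,G,H} → run D
t=15: ready={B,D,F,G,H} → run D
t=16: ready={B,D,F,G,H} → run D
t=17: ready={B,D,F,G,H} → run D
t=18: ready={B,F,G,H} → run G
t=19: ready={B,F,G,H} → run G
t=20: ready={B,F,G,H} → run G
t=21: ready={B,F,H} → run B
t=22: ready={B,F,H} → run B
t=23: ready={B,F,H} → run B
t=24: ready={B,F,H} → run B
t=25: ready={F,H} → run F
t=26: ready={F,H} → run F
t=27: ready={F,H} → run F
t=28: ready={H} → run H
t=29: ready={H} → run H
t=30: ready={H} → run H
t=31: ready={H} → run H
t=32: ready={H} → run H
t=33: ready={H} → run H
t=34: (idle)
t=35: (idle)
t=36: (idle)
t=37: (idle)
t=38: (idle)
t=39: (idle)
t=40: (idle)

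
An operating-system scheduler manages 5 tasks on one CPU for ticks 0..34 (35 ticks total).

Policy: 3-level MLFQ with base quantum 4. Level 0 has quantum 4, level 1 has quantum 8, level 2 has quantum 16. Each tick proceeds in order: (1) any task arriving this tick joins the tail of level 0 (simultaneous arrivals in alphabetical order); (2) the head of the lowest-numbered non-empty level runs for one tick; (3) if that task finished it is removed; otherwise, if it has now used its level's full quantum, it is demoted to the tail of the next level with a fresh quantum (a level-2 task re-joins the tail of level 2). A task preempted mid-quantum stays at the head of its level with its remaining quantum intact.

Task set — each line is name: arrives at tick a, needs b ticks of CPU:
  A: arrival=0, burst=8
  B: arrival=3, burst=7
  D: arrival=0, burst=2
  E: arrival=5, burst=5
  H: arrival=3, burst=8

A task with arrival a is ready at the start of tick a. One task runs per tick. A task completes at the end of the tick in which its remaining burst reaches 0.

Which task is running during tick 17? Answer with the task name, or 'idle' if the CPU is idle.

running at tick 17 = E

t=0: L0/L1/L2 = AD/-/- → run A
t=1: L0/L1/L2 = AD/-/- → run A
t=2: L0/L1/L2 = AD/-/- → run A
t=3: L0/L1/L2 = ADBH/-/- → run A
t=4: L0/L1/L2 = DBH/A/- → run D
t=5: L0/L1/L2 = DBHE/A/- → run D
t=6: L0/L1/L2 = BHE/A/- → run B
t=7: L0/L1/L2 = BHE/A/- → run B
t=8: L0/L1/L2 = BHE/A/- → run B
t=9: L0/L1/L2 = BHE/A/- → run B
t=10: L0/L1/L2 = HE/AB/- → run H
t=11: L0/L1/L2 = HE/AB/- → run H
t=12: L0/L1/L2 = HE/AB/- → run H
t=13: L0/L1/L2 = HE/AB/- → run H
t=14: L0/L1/L2 = E/ABH/- → run E
t=15: L0/L1/L2 = E/ABH/- → run E
t=16: L0/L1/L2 = E/ABH/- → run E
t=17: L0/L1/L2 = E/ABH/- → run E
t=18: L0/L1/L2 = -/ABHE/- → run A
t=19: L0/L1/L2 = -/ABHE/- → run A
t=20: L0/L1/L2 = -/ABHE/- → run A
t=21: L0/L1/L2 = -/ABHE/- → run A
t=22: L0/L1/L2 = -/BHE/- → run B
t=23: L0/L1/L2 = -/BHE/- → run B
t=24: L0/L1/L2 = -/BHE/- → run B
t=25: L0/L1/L2 = -/HE/- → run H
t=26: L0/L1/L2 = -/HE/- → run H
t=27: L0/L1/L2 = -/HE/- → run H
t=28: L0/L1/L2 = -/HE/- → run H
t=29: L0/L1/L2 = -/E/- → run E
t=30: (idle)
t=31: (idle)
t=32: (idle)
t=33: (idle)
t=34: (idle)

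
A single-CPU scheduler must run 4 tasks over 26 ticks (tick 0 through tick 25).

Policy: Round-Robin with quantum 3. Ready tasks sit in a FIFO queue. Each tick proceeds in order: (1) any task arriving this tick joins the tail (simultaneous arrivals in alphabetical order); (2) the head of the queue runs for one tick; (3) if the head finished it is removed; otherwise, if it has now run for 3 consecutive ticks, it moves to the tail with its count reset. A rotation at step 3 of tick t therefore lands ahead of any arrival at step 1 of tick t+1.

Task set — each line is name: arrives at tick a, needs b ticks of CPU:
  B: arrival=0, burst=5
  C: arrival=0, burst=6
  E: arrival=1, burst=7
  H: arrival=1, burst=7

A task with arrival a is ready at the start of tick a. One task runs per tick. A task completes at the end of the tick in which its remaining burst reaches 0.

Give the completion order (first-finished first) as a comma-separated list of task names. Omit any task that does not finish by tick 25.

t=0: queue=[B,C] q_used=0 → run B
t=1: queue=[B,C,E,H] q_used=1 → run B
t=2: queue=[B,C,E,H] q_used=2 → run B
t=3: queue=[C,E,H,B] q_used=0 → run C
t=4: queue=[C,E,H,B] q_used=1 → run C
t=5: queue=[C,E,H,B] q_used=2 → run C
t=6: queue=[E,H,B,C] q_used=0 → run E
t=7: queue=[E,H,B,C] q_used=1 → run E
t=8: queue=[E,H,B,C] q_used=2 → run E
t=9: queue=[H,B,C,E] q_used=0 → run H
t=10: queue=[H,B,C,E] q_used=1 → run H
t=11: queue=[H,B,C,E] q_used=2 → run H
t=12: queue=[B,C,E,H] q_used=0 → run B
t=13: queue=[B,C,E,H] q_used=1 → run B
t=14: queue=[C,E,H] q_used=0 → run C
t=15: queue=[C,E,H] q_used=1 → run C
t=16: queue=[C,E,H] q_used=2 → run C
t=17: queue=[E,H] q_used=0 → run E
t=18: queue=[E,H] q_used=1 → run E
t=19: queue=[E,H] q_used=2 → run E
t=20: queue=[H,E] q_used=0 → run H
t=21: queue=[H,E] q_used=1 → run H
t=22: queue=[H,E] q_used=2 → run H
t=23: queue=[E,H] q_used=0 → run E
t=24: queue=[H] q_used=0 → run H
t=25: (idle)

completion order = B, C, E, H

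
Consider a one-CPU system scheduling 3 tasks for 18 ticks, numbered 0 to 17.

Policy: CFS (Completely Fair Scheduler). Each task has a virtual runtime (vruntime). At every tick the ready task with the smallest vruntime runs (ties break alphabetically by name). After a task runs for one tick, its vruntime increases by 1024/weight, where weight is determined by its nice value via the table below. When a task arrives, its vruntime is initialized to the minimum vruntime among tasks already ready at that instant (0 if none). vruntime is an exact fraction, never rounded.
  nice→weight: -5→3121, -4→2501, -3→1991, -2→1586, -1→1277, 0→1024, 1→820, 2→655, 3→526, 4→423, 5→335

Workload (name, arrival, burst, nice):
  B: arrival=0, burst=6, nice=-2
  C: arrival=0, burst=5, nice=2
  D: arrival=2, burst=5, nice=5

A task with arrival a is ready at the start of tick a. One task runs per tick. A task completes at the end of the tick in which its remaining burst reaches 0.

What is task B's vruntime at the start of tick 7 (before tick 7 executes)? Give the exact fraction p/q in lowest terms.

t=0: vr[B=0 C=0] → run B
t=1: vr[B=512/793 C=0] → run C
t=2: vr[B=512/793 C=1024/655 D=512/793] → run B
t=3: vr[B=1024/793 C=1024/655 D=512/793] → run D
t=4: vr[B=1024/793 C=1024/655 D=983552/265655] → run B
t=5: vr[B=1536/793 C=1024/655 D=983552/265655] → run C
t=6: vr[B=1536/793 C=2048/655 D=983552/265655] → run B
t=7: vr[B=2048/793 C=2048/655 D=983552/265655] → run B
t=8: vr[B=2560/793 C=2048/655 D=983552/265655] → run C
t=9: vr[B=2560/793 C=3072/655 D=983552/265655] → run B
t=10: vr[C=3072/655 D=983552/265655] → run D
t=11: vr[C=3072/655 D=1795584/265655] → run C
t=12: vr[C=4096/655 D=1795584/265655] → run C
t=13: vr[D=1795584/265655] → run D
t=14: vr[D=2607616/265655] → run D
t=15: vr[D=3419648/265655] → run D
t=16: (idle)
t=17: (idle)

vruntime(B, start of tick 7) = 2048/793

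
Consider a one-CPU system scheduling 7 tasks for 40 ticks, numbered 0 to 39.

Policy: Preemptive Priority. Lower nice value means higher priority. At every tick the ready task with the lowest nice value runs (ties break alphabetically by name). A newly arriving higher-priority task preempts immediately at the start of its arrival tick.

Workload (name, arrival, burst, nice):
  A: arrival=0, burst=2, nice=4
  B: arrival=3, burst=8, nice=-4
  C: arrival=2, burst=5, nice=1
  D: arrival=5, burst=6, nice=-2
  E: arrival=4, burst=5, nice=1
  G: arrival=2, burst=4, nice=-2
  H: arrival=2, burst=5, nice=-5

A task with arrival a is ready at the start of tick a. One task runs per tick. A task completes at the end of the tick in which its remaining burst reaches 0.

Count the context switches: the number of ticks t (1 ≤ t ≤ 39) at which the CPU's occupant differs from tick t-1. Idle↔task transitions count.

t=0: ready={A} → run A
t=1: ready={A} → run A
t=2: ready={C,G,H} → run H
t=3: ready={B,C,G,H} → run H
t=4: ready={B,C,E,G,H} → run H
t=5: ready={B,C,D,E,G,H} → run H
t=6: ready={B,C,D,E,G,H} → run H
t=7: ready={B,C,D,E,G} → run B
t=8: ready={B,C,D,E,G} → run B
t=9: ready={B,C,D,E,G} → run B
t=10: ready={B,C,D,E,G} → run B
t=11: ready={B,C,D,E,G} → run B
t=12: ready={B,C,D,E,G} → run B
t=13: ready={B,C,D,E,G} → run B
t=14: ready={B,C,D,E,G} → run B
t=15: ready={C,D,E,G} → run D
t=16: ready={C,D,E,G} → run D
t=17: ready={C,D,E,G} → run D
t=18: ready={C,D,E,G} → run D
t=19: ready={C,D,E,G} → run D
t=20: ready={C,D,E,G} → run D
t=21: ready={C,E,G} → run G
t=22: ready={C,E,G} → run G
t=23: ready={C,E,G} → run G
t=24: ready={C,E,G} → run G
t=25: ready={C,E} → run C
t=26: ready={C,E} → run C
t=27: ready={C,E} → run C
t=28: ready={C,E} → run C
t=29: ready={C,E} → run C
t=30: ready={E} → run E
t=31: ready={E} → run E
t=32: ready={E} → run E
t=33: ready={E} → run E
t=34: ready={E} → run E
t=35: (idle)
t=36: (idle)
t=37: (idle)
t=38: (idle)
t=39: (idle)

context switches = 7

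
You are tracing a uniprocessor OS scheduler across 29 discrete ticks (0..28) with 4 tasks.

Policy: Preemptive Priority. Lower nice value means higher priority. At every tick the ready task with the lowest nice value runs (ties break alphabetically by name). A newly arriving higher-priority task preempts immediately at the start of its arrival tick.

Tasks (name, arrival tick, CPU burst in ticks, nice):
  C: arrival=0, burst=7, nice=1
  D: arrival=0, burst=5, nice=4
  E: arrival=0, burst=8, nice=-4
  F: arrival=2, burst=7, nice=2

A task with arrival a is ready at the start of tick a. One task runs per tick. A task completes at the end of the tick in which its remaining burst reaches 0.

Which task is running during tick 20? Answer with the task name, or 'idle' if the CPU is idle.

running at tick 20 = F

t=0: ready={C,D,E} → run E
t=1: ready={C,D,E} → run E
t=2: ready={C,D,E,F} → run E
t=3: ready={C,D,E,F} → run E
t=4: ready={C,D,E,F} → run E
t=5: ready={C,D,E,F} → run E
t=6: ready={C,D,E,F} → run E
t=7: ready={C,D,E,F} → run E
t=8: ready={C,D,F} → run C
t=9: ready={C,D,F} → run C
t=10: ready={C,D,F} → run C
t=11: ready={C,D,F} → run C
t=12: ready={C,D,F} → run C
t=13: ready={C,D,F} → run C
t=14: ready={C,D,F} → run C
t=15: ready={D,F} → run F
t=16: ready={D,F} → run F
t=17: ready={D,F} → run F
t=18: ready={D,F} → run F
t=19: ready={D,F} → run F
t=20: ready={D,F} → run F
t=21: ready={D,F} → run F
t=22: ready={D} → run D
t=23: ready={D} → run D
t=24: ready={D} → run D
t=25: ready={D} → run D
t=26: ready={D} → run D
t=27: (idle)
t=28: (idle)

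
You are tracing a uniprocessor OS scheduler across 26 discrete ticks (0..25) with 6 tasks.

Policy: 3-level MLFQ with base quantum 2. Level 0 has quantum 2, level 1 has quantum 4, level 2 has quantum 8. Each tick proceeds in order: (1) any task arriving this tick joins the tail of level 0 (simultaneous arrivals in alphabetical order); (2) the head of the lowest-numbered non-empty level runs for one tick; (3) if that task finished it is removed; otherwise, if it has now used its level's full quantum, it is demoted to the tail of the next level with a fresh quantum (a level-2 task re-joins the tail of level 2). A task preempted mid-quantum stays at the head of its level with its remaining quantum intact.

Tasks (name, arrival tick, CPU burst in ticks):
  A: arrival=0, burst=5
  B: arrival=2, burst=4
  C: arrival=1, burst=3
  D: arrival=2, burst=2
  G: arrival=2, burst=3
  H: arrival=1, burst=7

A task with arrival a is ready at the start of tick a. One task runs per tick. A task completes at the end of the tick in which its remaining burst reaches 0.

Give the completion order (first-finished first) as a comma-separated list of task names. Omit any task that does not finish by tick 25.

t=0: L0/L1/L2 = A/-/- → run A
t=1: L0/L1/L2 = ACH/-/- → run A
t=2: L0/L1/L2 = CHBDG/A/- → run C
t=3: L0/L1/L2 = CHBDG/A/- → run C
t=4: L0/L1/L2 = HBDG/AC/- → run H
t=5: L0/L1/L2 = HBDG/AC/- → run H
t=6: L0/L1/L2 = BDG/ACH/- → run B
t=7: L0/L1/L2 = BDG/ACH/- → run B
t=8: L0/L1/L2 = DG/ACHB/- → run D
t=9: L0/L1/L2 = DG/ACHB/- → run D
t=10: L0/L1/L2 = G/ACHB/- → run G
t=11: L0/L1/L2 = G/ACHB/- → run G
t=12: L0/L1/L2 = -/ACHBG/- → run A
t=13: L0/L1/L2 = -/ACHBG/- → run A
t=14: L0/L1/L2 = -/ACHBG/- → run A
t=15: L0/L1/L2 = -/CHBG/- → run C
t=16: L0/L1/L2 = -/HBG/- → run H
t=17: L0/L1/L2 = -/HBG/- → run H
t=18: L0/L1/L2 = -/HBG/- → run H
t=19: L0/L1/L2 = -/HBG/- → run H
t=20: L0/L1/L2 = -/BG/H → run B
t=21: L0/L1/L2 = -/BG/H → run B
t=22: L0/L1/L2 = -/G/H → run G
t=23: L0/L1/L2 = -/-/H → run H
t=24: (idle)
t=25: (idle)

completion order = D, A, C, B, G, H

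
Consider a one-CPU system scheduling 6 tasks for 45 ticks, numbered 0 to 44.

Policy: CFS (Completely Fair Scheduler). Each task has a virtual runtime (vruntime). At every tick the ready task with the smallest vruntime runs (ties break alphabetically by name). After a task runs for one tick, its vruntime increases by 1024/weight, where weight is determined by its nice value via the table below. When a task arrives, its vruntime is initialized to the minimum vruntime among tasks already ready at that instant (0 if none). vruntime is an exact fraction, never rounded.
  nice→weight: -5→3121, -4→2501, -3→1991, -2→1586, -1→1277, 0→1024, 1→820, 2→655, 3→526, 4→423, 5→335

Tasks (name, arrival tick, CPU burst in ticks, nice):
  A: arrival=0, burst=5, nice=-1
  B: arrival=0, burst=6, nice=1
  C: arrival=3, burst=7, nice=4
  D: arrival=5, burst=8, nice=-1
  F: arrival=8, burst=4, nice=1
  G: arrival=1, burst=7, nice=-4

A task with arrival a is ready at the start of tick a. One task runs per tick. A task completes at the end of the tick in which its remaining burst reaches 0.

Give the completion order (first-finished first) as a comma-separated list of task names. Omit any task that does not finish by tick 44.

t=0: vr[A=0 B=0] → run A
t=1: vr[A=1024/1277 B=0 G=0] → run B
t=2: vr[A=1024/1277 B=256/205 G=0] → run G
t=3: vr[A=1024/1277 B=256/205 C=1024/2501 G=1024/2501] → run C
t=4: vr[A=1024/1277 B=256/205 C=2994176/1057923 G=1024/2501] → run G
t=5: vr[A=1024/1277 B=256/205 C=2994176/1057923 D=1024/1277 G=2048/2501] → run A
t=6: vr[A=2048/1277 B=256/205 C=2994176/1057923 D=1024/1277 G=2048/2501] → run D
t=7: vr[A=2048/1277 B=256/205 C=2994176/1057923 D=2048/1277 G=2048/2501] → run G
t=8: vr[A=2048/1277 B=256/205 C=2994176/1057923 D=2048/1277 F=3072/2501 G=3072/2501] → run F
t=9: vr[A=2048/1277 B=256/205 C=2994176/1057923 D=2048/1277 F=30976/12505 G=3072/2501] → run G
t=10: vr[A=2048/1277 B=256/205 C=2994176/1057923 D=2048/1277 F=30976/12505 G=4096/2501] → run B
t=11: vr[A=2048/1277 B=512/205 C=2994176/1057923 D=2048/1277 F=30976/12505 G=4096/2501] → run A
t=12: vr[A=3072/1277 B=512/205 C=2994176/1057923 D=2048/1277 F=30976/12505 G=4096/2501] → run D
t=13: vr[A=3072/1277 B=512/205 C=2994176/1057923 D=3072/1277 F=30976/12505 G=4096/2501] → run G
t=14: vr[A=3072/1277 B=512/205 C=2994176/1057923 D=3072/1277 F=30976/12505 G=5120/2501] → run G
t=15: vr[A=3072/1277 B=512/205 C=2994176/1057923 D=3072/1277 F=30976/12505 G=6144/2501] → run A
t=16: vr[A=4096/1277 B=512/205 C=2994176/1057923 D=3072/1277 F=30976/12505 G=6144/2501] → run D
t=17: vr[A=4096/1277 B=512/205 C=2994176/1057923 D=4096/1277 F=30976/12505 G=6144/2501] → run G
t=18: vr[A=4096/1277 B=512/205 C=2994176/1057923 D=4096/1277 F=30976/12505] → run F
t=19: vr[A=4096/1277 B=512/205 C=2994176/1057923 D=4096/1277 F=46592/12505] → run B
t=20: vr[A=4096/1277 B=768/205 C=2994176/1057923 D=4096/1277 F=46592/12505] → run C
t=21: vr[A=4096/1277 B=768/205 C=5555200/1057923 D=4096/1277 F=46592/12505] → run A
t=22: vr[B=768/205 C=5555200/1057923 D=4096/1277 F=46592/12505] → run D
t=23: vr[B=768/205 C=5555200/1057923 D=5120/1277 F=46592/12505] → run F
t=24: vr[B=768/205 C=5555200/1057923 D=5120/1277 F=62208/12505] → run B
t=25: vr[B=1024/205 C=5555200/1057923 D=5120/1277 F=62208/12505] → run D
t=26: vr[B=1024/205 C=5555200/1057923 D=6144/1277 F=62208/12505] → run D
t=27: vr[B=1024/205 C=5555200/1057923 D=7168/1277 F=62208/12505] → run F
t=28: vr[B=1024/205 C=5555200/1057923 D=7168/1277] → run B
t=29: vr[B=256/41 C=5555200/1057923 D=7168/1277] → run C
t=30: vr[B=256/41 C=2705408/352641 D=7168/1277] → run D
t=31: vr[B=256/41 C=2705408/352641 D=8192/1277] → run B
t=32: vr[C=2705408/352641 D=8192/1277] → run D
t=33: vr[C=2705408/352641] → run C
t=34: vr[C=10677248/1057923] → run C
t=35: vr[C=13238272/1057923] → run C
t=36: vr[C=5266432/352641] → run C
t=37: (idle)
t=38: (idle)
t=39: (idle)
t=40: (idle)
t=41: (idle)
t=42: (idle)
t=43: (idle)
t=44: (idle)

completion order = G, A, F, B, D, C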